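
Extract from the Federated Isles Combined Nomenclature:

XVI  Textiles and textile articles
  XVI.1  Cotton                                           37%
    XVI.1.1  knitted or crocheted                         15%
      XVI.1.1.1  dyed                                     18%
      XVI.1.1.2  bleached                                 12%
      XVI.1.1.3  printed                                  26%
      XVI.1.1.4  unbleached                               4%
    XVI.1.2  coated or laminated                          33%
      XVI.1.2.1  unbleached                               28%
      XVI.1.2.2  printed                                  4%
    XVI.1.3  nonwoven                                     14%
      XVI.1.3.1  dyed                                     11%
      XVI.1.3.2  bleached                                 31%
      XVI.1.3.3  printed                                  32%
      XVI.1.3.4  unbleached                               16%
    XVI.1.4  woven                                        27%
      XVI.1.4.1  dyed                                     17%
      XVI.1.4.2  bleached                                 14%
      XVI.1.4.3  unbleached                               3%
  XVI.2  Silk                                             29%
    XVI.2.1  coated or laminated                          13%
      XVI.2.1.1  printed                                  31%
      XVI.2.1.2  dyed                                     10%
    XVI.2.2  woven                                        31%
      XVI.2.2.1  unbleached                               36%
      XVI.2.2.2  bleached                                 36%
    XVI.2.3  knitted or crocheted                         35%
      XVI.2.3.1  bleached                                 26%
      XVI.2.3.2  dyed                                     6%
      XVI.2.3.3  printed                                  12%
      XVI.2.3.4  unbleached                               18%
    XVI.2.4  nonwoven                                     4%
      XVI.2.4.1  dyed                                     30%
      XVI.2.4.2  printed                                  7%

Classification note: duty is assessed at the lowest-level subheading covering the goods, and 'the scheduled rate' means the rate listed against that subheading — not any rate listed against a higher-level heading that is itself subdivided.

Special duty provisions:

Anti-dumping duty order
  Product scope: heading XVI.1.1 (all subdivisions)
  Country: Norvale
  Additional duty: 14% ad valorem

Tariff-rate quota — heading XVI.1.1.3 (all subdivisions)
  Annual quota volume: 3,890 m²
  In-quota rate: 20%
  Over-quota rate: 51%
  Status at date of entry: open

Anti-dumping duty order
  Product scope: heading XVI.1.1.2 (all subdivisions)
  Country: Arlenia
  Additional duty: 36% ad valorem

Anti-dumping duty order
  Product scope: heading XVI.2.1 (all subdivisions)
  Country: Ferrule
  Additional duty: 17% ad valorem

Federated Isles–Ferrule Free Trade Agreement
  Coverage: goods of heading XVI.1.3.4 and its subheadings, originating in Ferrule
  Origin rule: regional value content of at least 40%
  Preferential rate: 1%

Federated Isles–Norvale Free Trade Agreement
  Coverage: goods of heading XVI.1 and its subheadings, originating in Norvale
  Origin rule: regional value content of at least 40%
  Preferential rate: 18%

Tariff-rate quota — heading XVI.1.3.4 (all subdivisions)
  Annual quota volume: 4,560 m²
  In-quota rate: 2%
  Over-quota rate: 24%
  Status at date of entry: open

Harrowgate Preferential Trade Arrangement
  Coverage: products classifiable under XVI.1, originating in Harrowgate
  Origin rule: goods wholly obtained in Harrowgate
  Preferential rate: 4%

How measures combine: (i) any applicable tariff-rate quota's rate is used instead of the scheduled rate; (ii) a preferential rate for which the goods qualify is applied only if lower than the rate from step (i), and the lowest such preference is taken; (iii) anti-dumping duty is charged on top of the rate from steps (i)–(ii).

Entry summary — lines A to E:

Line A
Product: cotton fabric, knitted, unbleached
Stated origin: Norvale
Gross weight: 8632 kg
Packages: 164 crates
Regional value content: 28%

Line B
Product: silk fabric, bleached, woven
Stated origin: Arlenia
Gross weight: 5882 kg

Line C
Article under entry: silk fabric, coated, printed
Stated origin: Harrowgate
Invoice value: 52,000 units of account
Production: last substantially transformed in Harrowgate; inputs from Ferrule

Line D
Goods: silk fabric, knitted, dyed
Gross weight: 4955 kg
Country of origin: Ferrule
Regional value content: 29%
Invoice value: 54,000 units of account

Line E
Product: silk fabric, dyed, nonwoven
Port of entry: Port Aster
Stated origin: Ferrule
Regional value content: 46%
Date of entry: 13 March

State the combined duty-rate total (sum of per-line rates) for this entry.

Line A: cotton → XVI.1; knitted → XVI.1.1; unbleached → XVI.1.1.4. Scheduled 4%. Norvale agreement on XVI.1: RVC < 40%; anti-dumping (Norvale, XVI.1.1): +14%; total 4% + 14% = 18%. → 18%.
Line B: silk → XVI.2; woven → XVI.2.2; bleached → XVI.2.2.2. Scheduled 36%. No special measure applies. → 36%.
Line C: silk → XVI.2; coated → XVI.2.1; printed → XVI.2.1.1. Scheduled 31%. Harrowgate agreement on XVI.1: XVI.2.1.1 not covered. → 31%.
Line D: silk → XVI.2; knitted → XVI.2.3; dyed → XVI.2.3.2. Scheduled 6%. Ferrule agreement on XVI.1.3.4: XVI.2.3.2 not covered. → 6%.
Line E: silk → XVI.2; nonwoven → XVI.2.4; dyed → XVI.2.4.1. Scheduled 30%. Ferrule agreement on XVI.1.3.4: XVI.2.4.1 not covered. → 30%.
Sum: 18% + 36% + 31% + 6% + 30% = 121%.

121%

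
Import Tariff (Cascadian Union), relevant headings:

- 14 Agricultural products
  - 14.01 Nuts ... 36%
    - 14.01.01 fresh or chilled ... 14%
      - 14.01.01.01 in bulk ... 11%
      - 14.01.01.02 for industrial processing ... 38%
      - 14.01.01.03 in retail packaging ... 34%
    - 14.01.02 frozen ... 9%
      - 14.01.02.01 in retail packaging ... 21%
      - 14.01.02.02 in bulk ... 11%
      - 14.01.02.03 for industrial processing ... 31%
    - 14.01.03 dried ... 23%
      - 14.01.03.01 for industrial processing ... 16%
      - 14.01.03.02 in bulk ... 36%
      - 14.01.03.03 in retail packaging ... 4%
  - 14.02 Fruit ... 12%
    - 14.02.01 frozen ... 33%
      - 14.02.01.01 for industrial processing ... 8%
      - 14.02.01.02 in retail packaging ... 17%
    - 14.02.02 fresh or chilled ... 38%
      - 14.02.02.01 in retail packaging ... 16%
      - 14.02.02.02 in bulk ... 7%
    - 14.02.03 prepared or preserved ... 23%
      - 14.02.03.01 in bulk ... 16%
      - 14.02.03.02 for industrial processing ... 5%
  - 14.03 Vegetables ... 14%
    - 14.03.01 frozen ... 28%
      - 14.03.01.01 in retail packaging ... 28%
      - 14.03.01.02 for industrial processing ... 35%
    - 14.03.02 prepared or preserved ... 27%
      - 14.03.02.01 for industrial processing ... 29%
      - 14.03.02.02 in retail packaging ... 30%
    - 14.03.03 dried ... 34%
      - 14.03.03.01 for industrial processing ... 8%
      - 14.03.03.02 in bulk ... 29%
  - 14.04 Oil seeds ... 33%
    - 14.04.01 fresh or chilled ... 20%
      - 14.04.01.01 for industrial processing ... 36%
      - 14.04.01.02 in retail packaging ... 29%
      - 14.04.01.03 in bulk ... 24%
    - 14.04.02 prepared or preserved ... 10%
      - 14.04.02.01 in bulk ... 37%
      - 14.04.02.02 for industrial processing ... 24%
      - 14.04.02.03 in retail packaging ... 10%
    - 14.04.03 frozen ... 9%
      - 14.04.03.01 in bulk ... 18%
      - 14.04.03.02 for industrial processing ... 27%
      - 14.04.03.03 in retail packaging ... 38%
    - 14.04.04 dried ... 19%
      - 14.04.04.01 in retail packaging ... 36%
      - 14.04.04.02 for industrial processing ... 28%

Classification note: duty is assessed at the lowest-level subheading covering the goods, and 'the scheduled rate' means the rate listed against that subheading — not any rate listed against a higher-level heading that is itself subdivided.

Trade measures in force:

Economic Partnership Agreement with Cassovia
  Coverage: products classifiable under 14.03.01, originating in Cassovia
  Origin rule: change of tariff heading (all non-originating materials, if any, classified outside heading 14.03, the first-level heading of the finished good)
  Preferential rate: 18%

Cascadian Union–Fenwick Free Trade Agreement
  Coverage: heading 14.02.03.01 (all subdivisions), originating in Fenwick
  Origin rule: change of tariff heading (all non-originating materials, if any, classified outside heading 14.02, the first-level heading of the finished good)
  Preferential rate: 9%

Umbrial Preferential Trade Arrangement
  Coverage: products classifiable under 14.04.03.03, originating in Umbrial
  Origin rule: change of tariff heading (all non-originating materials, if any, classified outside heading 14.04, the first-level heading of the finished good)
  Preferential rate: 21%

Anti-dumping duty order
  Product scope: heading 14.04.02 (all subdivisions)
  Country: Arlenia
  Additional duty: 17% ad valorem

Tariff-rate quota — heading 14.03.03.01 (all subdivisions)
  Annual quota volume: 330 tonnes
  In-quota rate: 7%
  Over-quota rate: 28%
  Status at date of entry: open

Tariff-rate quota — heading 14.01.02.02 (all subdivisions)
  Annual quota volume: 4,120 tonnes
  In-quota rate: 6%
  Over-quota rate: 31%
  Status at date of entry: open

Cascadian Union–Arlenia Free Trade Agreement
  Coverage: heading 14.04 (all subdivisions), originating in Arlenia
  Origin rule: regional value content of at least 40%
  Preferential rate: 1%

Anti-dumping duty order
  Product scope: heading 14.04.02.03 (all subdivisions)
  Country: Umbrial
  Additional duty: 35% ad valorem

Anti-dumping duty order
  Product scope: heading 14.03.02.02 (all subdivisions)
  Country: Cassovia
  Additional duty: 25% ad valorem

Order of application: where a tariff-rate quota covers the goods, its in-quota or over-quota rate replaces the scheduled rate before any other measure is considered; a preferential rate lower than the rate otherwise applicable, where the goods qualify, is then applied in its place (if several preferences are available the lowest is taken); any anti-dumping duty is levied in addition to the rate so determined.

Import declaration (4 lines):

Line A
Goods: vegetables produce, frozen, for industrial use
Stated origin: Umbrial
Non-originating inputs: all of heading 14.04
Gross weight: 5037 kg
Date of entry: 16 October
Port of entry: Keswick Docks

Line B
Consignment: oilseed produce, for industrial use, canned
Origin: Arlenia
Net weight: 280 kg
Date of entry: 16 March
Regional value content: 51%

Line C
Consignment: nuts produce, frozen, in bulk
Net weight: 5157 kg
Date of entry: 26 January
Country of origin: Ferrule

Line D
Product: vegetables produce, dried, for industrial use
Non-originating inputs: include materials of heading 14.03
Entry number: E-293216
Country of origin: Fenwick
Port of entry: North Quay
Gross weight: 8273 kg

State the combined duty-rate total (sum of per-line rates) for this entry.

Line A: vegetables → 14.03; frozen → 14.03.01; for industrial use → 14.03.01.02. Scheduled 35%. Umbrial agreement on 14.04.03.03: 14.03.01.02 not covered. → 35%.
Line B: oilseed → 14.04; canned → 14.04.02; for industrial use → 14.04.02.02. Scheduled 24%. Arlenia agreement on 14.04: RVC ≥ 40% → 1% available; preferential 1%; anti-dumping (Arlenia, 14.04.02): +17%; total 1% + 17% = 18%. → 18%.
Line C: nuts → 14.01; frozen → 14.01.02; in bulk → 14.01.02.02. Scheduled 11%. quota on 14.01.02.02 open → in-quota 6%. → 6%.
Line D: vegetables → 14.03; dried → 14.03.03; for industrial use → 14.03.03.01. Scheduled 8%. quota on 14.03.03.01 open → in-quota 7%; Fenwick agreement on 14.02.03.01: 14.03.03.01 not covered. → 7%.
Sum: 35% + 18% + 6% + 7% = 66%.

66%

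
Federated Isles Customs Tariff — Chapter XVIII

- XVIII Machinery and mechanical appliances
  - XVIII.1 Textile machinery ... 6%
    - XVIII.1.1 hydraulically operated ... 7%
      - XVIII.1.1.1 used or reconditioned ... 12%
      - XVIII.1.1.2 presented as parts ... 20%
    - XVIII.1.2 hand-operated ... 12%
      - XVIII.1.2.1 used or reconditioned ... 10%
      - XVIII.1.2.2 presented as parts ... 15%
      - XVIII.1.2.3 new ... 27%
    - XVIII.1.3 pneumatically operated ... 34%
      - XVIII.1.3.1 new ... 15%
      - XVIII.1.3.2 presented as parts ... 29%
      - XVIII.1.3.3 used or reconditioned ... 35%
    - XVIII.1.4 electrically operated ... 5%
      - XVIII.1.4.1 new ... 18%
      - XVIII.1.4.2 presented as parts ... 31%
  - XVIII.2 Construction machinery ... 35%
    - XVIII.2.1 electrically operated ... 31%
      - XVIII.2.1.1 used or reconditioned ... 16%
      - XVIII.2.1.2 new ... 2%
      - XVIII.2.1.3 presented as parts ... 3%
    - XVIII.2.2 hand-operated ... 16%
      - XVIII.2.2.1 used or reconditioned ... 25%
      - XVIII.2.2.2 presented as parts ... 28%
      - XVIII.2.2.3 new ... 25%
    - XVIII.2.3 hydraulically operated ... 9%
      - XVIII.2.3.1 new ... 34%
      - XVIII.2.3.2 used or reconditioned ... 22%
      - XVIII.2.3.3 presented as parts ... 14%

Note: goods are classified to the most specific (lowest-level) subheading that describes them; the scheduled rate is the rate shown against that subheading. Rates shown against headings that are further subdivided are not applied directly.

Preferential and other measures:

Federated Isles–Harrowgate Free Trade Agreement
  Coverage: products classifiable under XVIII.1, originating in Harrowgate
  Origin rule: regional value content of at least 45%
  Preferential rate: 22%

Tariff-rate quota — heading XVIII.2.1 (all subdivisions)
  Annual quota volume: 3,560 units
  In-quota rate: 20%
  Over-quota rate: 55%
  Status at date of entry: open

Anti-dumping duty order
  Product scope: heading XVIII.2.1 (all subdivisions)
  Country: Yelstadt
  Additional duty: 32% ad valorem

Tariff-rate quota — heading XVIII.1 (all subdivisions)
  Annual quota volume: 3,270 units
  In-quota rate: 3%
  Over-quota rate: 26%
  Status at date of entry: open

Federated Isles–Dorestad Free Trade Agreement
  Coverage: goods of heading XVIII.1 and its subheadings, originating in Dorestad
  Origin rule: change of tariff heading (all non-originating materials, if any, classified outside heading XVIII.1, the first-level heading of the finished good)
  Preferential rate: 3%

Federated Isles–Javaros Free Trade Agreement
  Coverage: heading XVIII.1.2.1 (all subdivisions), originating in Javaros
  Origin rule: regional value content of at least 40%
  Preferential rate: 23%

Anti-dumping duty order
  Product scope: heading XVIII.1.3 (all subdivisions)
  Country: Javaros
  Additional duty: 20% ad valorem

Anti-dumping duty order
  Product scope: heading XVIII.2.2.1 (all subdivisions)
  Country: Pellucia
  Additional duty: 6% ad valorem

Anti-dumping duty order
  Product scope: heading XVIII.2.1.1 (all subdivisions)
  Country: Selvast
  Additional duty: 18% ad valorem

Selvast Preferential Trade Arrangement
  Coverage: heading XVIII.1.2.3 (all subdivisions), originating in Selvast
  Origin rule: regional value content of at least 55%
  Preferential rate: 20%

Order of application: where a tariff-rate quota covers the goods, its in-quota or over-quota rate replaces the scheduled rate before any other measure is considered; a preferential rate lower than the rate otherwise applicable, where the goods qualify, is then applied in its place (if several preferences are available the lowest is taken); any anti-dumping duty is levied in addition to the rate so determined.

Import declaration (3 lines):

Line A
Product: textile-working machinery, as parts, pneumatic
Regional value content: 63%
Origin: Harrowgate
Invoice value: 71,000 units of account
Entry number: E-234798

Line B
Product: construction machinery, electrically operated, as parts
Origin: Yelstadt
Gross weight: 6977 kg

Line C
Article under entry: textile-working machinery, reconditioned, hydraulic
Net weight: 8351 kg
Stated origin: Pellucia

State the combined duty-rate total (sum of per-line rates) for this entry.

Line A: textile-working → XVIII.1; pneumatic → XVIII.1.3; as parts → XVIII.1.3.2. Scheduled 29%. quota on XVIII.1 open → in-quota 3%; Harrowgate agreement on XVIII.1: RVC ≥ 45% → 22% available; preference 22% not lower than 3% → no reduction. → 3%.
Line B: construction → XVIII.2; electrically operated → XVIII.2.1; as parts → XVIII.2.1.3. Scheduled 3%. quota on XVIII.2.1 open → in-quota 20%; anti-dumping (Yelstadt, XVIII.2.1): +32%; total 20% + 32% = 52%. → 52%.
Line C: textile-working → XVIII.1; hydraulic → XVIII.1.1; reconditioned → XVIII.1.1.1. Scheduled 12%. quota on XVIII.1 open → in-quota 3%. → 3%.
Sum: 3% + 52% + 3% = 58%.

58%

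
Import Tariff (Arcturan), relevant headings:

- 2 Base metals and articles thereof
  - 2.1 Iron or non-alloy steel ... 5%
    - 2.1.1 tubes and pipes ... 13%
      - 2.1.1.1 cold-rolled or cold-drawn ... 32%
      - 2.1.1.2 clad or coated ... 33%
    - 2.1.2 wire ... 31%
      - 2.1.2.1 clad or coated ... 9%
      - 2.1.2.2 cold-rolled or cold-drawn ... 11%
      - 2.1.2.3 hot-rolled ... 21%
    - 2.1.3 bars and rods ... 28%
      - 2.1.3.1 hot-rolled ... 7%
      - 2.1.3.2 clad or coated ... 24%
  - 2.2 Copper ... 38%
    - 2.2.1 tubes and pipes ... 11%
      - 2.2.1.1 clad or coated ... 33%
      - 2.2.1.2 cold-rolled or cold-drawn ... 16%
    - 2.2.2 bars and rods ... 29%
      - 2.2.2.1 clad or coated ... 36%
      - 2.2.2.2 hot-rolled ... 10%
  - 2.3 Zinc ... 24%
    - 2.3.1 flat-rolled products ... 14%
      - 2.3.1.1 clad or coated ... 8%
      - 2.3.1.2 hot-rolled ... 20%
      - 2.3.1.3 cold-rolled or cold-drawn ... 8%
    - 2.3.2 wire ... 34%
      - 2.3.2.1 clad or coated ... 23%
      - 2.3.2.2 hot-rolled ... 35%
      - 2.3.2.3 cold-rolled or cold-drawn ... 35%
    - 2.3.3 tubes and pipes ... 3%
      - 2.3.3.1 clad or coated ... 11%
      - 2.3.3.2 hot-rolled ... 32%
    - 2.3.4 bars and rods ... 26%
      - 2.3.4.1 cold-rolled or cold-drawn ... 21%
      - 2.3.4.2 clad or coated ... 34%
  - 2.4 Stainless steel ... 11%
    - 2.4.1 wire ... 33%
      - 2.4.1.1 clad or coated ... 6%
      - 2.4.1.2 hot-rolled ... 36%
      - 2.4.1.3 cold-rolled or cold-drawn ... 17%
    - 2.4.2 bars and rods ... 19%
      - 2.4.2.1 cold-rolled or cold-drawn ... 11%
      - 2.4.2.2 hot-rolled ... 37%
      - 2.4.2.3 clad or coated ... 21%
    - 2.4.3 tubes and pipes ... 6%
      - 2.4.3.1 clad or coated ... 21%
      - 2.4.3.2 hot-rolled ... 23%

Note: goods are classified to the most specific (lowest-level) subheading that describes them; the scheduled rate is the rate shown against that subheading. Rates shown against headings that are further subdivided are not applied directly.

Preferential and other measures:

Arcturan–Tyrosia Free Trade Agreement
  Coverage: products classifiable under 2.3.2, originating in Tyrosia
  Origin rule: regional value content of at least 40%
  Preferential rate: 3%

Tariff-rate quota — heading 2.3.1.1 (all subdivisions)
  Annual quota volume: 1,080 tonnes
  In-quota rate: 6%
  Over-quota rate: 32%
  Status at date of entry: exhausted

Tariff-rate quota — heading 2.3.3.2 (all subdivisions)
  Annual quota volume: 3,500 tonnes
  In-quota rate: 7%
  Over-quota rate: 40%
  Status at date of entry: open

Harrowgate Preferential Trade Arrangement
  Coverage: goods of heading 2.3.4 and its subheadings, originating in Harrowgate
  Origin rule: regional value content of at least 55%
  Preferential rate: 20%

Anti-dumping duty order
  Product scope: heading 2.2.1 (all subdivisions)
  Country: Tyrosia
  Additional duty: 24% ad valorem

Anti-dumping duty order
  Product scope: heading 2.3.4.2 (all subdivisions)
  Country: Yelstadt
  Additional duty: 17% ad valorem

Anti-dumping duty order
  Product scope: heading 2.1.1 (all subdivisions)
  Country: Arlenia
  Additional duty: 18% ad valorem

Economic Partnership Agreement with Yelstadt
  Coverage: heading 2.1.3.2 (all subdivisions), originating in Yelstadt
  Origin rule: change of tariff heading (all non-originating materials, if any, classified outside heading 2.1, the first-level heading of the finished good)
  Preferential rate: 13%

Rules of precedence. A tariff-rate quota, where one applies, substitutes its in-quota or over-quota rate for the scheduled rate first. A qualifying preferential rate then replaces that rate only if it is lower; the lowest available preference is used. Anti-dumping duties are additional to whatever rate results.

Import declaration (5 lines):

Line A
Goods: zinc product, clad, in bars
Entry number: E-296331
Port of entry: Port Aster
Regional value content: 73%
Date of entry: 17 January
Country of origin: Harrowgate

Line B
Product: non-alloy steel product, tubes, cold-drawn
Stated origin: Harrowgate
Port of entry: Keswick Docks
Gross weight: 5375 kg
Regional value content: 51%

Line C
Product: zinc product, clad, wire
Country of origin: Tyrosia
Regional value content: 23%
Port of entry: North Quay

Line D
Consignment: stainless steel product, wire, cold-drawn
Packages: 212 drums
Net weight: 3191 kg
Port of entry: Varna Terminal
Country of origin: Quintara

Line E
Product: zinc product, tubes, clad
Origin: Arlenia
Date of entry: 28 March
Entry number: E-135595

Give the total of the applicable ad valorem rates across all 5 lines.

103%

Line A: zinc → 2.3; in bars → 2.3.4; clad → 2.3.4.2. Scheduled 34%. Harrowgate agreement on 2.3.4: RVC ≥ 55% → 20% available; preferential 20%. → 20%.
Line B: non-alloy steel → 2.1; tubes → 2.1.1; cold-drawn → 2.1.1.1. Scheduled 32%. Harrowgate agreement on 2.3.4: 2.1.1.1 not covered. → 32%.
Line C: zinc → 2.3; wire → 2.3.2; clad → 2.3.2.1. Scheduled 23%. Tyrosia agreement on 2.3.2: RVC < 40%. → 23%.
Line D: stainless steel → 2.4; wire → 2.4.1; cold-drawn → 2.4.1.3. Scheduled 17%. No special measure applies. → 17%.
Line E: zinc → 2.3; tubes → 2.3.3; clad → 2.3.3.1. Scheduled 11%. No special measure applies. → 11%.
Sum: 20% + 32% + 23% + 17% + 11% = 103%.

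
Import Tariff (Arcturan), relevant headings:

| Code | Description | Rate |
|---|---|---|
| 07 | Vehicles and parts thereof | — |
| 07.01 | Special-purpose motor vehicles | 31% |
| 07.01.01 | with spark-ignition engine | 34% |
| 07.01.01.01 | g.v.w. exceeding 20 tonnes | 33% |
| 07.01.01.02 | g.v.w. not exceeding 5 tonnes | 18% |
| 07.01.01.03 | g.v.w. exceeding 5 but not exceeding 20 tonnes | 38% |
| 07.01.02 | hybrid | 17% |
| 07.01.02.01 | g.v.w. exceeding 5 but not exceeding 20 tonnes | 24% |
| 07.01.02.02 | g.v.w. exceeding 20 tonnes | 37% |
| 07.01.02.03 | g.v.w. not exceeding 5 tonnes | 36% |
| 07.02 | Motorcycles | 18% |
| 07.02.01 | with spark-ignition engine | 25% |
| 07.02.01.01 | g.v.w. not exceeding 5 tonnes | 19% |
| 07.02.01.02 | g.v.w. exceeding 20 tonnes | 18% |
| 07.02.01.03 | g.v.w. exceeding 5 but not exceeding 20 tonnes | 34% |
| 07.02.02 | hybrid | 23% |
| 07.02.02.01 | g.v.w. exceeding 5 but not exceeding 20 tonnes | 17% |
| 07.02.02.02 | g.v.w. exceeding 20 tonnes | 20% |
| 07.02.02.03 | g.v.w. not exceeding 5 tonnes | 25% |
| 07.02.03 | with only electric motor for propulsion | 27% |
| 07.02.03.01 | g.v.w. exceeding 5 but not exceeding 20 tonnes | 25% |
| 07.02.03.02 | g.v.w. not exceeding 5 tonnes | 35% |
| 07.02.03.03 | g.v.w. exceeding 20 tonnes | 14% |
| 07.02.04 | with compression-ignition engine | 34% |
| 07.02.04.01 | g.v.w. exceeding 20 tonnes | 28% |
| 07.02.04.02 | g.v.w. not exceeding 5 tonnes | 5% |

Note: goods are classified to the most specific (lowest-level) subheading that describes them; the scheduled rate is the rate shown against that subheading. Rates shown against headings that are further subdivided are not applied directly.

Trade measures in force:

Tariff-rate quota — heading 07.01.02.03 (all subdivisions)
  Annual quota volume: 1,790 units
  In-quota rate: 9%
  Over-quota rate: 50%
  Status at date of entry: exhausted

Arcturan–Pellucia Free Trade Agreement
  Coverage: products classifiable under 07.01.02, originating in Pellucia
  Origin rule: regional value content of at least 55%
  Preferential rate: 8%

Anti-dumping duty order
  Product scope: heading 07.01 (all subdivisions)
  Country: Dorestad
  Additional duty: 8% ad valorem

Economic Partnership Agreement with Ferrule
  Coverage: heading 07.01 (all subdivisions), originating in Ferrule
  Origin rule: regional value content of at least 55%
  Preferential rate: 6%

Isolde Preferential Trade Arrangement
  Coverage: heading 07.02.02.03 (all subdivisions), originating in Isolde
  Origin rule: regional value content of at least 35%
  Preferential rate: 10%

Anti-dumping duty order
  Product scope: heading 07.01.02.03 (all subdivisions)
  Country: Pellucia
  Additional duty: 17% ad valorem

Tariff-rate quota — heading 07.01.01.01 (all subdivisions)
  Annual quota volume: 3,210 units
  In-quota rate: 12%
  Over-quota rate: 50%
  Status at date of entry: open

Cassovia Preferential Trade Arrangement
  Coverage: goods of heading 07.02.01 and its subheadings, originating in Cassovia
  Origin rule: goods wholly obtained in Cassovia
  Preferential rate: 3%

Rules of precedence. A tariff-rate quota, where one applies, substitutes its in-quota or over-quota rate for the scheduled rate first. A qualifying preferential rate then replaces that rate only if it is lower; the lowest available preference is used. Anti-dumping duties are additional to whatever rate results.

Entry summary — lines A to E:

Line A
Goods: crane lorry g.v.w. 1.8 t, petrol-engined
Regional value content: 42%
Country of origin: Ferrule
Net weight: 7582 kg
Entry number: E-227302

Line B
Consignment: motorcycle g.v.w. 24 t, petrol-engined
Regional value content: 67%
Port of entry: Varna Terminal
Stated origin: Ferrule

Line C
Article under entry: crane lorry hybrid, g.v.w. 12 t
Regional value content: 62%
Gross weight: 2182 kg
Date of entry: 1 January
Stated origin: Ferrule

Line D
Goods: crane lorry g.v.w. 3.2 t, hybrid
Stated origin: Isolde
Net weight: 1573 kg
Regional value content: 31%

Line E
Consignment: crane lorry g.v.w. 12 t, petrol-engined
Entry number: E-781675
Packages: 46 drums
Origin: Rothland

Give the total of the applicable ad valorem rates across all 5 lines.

130%

Line A: crane lorry → 07.01; petrol-engined → 07.01.01; g.v.w. 1.8 t → 07.01.01.02. Scheduled 18%. Ferrule agreement on 07.01: RVC < 55%. → 18%.
Line B: motorcycle → 07.02; petrol-engined → 07.02.01; g.v.w. 24 t → 07.02.01.02. Scheduled 18%. Ferrule agreement on 07.01: 07.02.01.02 not covered. → 18%.
Line C: crane lorry → 07.01; hybrid → 07.01.02; g.v.w. 12 t → 07.01.02.01. Scheduled 24%. Ferrule agreement on 07.01: RVC ≥ 55% → 6% available; preferential 6%. → 6%.
Line D: crane lorry → 07.01; hybrid → 07.01.02; g.v.w. 3.2 t → 07.01.02.03. Scheduled 36%. quota on 07.01.02.03 exhausted → over-quota 50%; Isolde agreement on 07.02.02.03: 07.01.02.03 not covered. → 50%.
Line E: crane lorry → 07.01; petrol-engined → 07.01.01; g.v.w. 12 t → 07.01.01.03. Scheduled 38%. No special measure applies. → 38%.
Sum: 18% + 18% + 6% + 50% + 38% = 130%.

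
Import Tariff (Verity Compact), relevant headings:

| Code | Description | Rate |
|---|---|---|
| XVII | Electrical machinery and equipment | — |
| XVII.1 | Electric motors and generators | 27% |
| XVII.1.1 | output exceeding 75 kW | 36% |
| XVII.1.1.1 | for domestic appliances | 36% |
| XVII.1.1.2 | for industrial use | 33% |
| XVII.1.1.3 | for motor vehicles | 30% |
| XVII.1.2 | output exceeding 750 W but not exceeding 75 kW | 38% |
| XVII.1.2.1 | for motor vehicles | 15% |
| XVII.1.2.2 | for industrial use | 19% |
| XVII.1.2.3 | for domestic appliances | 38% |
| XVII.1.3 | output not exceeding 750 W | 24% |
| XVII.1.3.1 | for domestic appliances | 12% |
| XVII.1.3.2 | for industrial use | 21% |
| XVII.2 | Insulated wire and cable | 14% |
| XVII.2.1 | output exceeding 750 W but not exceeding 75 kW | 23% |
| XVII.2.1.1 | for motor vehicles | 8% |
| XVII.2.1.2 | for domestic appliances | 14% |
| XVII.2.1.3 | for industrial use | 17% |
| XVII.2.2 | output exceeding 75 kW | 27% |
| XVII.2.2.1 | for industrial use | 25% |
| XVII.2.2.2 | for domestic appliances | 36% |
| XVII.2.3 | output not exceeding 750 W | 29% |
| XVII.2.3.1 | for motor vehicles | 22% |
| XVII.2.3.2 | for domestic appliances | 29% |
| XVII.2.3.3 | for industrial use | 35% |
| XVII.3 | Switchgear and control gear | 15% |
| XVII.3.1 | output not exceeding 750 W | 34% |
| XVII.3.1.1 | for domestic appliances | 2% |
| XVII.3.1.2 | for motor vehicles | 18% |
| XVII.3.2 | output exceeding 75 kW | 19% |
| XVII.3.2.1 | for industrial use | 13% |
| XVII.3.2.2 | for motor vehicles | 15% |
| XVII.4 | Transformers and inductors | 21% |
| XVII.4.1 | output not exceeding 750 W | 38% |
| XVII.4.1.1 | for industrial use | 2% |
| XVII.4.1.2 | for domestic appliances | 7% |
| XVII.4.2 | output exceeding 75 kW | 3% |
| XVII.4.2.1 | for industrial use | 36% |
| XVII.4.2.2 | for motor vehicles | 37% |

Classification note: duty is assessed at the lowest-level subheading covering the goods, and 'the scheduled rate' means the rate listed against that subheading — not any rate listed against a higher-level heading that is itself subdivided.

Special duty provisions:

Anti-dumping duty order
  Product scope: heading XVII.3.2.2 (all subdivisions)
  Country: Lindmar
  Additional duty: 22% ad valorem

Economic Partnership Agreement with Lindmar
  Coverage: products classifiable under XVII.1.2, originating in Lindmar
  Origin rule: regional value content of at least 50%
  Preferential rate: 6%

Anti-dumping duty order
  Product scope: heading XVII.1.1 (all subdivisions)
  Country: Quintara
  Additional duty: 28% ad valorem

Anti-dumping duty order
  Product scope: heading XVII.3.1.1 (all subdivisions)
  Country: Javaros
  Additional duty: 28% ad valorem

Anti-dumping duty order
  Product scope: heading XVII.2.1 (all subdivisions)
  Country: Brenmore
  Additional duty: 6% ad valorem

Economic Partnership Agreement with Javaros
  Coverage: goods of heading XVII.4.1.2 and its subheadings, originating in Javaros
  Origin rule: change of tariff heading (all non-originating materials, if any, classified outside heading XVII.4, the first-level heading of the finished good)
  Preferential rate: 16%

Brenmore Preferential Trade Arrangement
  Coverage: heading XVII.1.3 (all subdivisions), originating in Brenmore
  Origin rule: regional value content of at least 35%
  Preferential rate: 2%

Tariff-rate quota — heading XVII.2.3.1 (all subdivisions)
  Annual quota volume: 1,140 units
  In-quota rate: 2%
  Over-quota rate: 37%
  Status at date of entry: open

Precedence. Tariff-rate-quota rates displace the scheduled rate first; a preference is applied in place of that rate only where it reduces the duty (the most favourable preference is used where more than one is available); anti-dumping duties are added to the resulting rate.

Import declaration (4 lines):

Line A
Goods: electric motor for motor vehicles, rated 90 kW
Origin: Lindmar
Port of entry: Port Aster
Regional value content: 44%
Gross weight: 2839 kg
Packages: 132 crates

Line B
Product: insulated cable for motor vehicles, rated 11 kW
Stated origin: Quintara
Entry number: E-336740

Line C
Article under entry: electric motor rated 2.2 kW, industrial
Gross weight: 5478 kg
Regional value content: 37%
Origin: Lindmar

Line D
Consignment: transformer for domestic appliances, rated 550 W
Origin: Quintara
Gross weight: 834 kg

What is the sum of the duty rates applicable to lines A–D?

Line A: electric motor → XVII.1; rated 90 kW → XVII.1.1; for motor vehicles → XVII.1.1.3. Scheduled 30%. Lindmar agreement on XVII.1.2: XVII.1.1.3 not covered. → 30%.
Line B: insulated cable → XVII.2; rated 11 kW → XVII.2.1; for motor vehicles → XVII.2.1.1. Scheduled 8%. No special measure applies. → 8%.
Line C: electric motor → XVII.1; rated 2.2 kW → XVII.1.2; industrial → XVII.1.2.2. Scheduled 19%. Lindmar agreement on XVII.1.2: RVC < 50%. → 19%.
Line D: transformer → XVII.4; rated 550 W → XVII.4.1; for domestic appliances → XVII.4.1.2. Scheduled 7%. No special measure applies. → 7%.
Sum: 30% + 8% + 19% + 7% = 64%.

64%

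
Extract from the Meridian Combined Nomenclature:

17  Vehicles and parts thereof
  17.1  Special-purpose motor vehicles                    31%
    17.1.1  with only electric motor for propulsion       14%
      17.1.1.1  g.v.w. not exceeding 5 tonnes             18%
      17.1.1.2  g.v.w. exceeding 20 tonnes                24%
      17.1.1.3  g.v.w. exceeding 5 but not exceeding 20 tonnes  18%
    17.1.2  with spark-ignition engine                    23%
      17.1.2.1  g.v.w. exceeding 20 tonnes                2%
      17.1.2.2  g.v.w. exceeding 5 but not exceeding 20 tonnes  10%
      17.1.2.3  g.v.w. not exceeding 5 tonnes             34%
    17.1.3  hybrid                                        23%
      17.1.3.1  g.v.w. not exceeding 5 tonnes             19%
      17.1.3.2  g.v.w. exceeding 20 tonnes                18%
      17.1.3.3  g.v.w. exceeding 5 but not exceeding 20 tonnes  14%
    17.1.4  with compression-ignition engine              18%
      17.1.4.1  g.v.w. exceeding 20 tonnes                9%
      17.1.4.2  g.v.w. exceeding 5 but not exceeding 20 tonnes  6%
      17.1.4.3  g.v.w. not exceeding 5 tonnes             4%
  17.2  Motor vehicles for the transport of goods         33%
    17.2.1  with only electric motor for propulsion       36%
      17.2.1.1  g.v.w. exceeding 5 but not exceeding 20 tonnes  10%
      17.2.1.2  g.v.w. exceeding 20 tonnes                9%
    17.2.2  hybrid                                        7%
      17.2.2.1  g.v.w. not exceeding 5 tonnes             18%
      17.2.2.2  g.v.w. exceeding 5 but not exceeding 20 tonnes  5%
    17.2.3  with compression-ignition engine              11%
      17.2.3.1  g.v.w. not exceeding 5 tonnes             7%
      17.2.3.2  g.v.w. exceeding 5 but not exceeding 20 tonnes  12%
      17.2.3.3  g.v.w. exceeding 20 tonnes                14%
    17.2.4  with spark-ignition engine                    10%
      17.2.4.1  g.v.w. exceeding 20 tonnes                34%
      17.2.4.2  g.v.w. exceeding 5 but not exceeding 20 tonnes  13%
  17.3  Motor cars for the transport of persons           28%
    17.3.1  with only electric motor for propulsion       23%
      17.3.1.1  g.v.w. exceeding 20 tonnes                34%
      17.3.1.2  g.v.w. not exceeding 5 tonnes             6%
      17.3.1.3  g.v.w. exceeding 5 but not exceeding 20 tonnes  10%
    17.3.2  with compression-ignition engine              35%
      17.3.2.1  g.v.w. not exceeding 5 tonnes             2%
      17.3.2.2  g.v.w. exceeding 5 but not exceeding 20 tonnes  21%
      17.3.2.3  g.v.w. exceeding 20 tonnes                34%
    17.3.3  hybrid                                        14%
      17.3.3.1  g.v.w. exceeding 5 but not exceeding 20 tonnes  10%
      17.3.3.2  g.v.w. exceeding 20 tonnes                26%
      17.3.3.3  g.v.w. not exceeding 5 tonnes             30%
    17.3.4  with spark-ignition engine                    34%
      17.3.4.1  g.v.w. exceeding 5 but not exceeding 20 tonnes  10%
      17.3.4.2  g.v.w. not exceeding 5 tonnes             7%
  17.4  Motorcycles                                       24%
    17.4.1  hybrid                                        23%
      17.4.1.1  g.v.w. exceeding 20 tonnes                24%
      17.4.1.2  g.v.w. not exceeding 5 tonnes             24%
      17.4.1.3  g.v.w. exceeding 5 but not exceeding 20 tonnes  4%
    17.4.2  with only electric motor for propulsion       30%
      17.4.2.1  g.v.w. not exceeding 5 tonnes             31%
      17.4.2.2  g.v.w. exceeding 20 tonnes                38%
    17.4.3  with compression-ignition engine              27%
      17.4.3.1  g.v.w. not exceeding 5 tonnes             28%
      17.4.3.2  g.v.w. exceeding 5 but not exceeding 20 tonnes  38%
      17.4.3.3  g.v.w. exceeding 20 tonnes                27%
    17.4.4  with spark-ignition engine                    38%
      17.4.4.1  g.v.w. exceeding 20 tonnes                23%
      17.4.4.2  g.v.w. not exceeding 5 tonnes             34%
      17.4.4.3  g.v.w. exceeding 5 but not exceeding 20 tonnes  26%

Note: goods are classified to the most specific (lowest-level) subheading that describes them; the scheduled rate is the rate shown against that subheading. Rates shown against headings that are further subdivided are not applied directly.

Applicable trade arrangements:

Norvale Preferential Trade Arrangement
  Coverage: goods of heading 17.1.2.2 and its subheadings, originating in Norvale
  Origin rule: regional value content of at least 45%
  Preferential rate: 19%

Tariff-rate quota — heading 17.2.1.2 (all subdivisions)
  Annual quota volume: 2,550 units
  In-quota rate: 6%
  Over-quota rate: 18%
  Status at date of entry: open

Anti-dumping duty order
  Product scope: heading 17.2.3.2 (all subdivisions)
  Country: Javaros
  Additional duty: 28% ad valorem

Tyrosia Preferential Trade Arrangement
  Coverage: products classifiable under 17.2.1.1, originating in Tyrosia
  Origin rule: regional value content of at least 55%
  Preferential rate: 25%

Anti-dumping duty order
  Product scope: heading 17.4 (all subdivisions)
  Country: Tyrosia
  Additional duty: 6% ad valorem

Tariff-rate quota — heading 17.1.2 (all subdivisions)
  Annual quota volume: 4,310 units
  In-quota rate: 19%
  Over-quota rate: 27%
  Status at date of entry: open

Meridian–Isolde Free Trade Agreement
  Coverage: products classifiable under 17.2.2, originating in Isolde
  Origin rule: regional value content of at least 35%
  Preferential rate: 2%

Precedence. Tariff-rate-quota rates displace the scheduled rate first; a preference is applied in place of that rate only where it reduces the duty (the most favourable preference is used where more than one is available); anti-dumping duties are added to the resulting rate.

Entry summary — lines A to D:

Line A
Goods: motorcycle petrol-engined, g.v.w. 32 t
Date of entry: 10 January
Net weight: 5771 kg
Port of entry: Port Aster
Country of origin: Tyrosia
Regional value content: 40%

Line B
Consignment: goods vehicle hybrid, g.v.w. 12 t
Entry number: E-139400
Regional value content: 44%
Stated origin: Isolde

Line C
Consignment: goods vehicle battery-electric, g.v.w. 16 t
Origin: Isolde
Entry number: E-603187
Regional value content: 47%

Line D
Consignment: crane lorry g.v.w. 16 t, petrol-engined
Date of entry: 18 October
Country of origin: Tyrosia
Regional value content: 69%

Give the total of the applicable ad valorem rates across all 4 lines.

Line A: motorcycle → 17.4; petrol-engined → 17.4.4; g.v.w. 32 t → 17.4.4.1. Scheduled 23%. Tyrosia agreement on 17.2.1.1: 17.4.4.1 not covered; anti-dumping (Tyrosia, 17.4): +6%; total 23% + 6% = 29%. → 29%.
Line B: goods vehicle → 17.2; hybrid → 17.2.2; g.v.w. 12 t → 17.2.2.2. Scheduled 5%. Isolde agreement on 17.2.2: RVC ≥ 35% → 2% available; preferential 2%. → 2%.
Line C: goods vehicle → 17.2; battery-electric → 17.2.1; g.v.w. 16 t → 17.2.1.1. Scheduled 10%. Isolde agreement on 17.2.2: 17.2.1.1 not covered. → 10%.
Line D: crane lorry → 17.1; petrol-engined → 17.1.2; g.v.w. 16 t → 17.1.2.2. Scheduled 10%. quota on 17.1.2 open → in-quota 19%; Tyrosia agreement on 17.2.1.1: 17.1.2.2 not covered. → 19%.
Sum: 29% + 2% + 10% + 19% = 60%.

60%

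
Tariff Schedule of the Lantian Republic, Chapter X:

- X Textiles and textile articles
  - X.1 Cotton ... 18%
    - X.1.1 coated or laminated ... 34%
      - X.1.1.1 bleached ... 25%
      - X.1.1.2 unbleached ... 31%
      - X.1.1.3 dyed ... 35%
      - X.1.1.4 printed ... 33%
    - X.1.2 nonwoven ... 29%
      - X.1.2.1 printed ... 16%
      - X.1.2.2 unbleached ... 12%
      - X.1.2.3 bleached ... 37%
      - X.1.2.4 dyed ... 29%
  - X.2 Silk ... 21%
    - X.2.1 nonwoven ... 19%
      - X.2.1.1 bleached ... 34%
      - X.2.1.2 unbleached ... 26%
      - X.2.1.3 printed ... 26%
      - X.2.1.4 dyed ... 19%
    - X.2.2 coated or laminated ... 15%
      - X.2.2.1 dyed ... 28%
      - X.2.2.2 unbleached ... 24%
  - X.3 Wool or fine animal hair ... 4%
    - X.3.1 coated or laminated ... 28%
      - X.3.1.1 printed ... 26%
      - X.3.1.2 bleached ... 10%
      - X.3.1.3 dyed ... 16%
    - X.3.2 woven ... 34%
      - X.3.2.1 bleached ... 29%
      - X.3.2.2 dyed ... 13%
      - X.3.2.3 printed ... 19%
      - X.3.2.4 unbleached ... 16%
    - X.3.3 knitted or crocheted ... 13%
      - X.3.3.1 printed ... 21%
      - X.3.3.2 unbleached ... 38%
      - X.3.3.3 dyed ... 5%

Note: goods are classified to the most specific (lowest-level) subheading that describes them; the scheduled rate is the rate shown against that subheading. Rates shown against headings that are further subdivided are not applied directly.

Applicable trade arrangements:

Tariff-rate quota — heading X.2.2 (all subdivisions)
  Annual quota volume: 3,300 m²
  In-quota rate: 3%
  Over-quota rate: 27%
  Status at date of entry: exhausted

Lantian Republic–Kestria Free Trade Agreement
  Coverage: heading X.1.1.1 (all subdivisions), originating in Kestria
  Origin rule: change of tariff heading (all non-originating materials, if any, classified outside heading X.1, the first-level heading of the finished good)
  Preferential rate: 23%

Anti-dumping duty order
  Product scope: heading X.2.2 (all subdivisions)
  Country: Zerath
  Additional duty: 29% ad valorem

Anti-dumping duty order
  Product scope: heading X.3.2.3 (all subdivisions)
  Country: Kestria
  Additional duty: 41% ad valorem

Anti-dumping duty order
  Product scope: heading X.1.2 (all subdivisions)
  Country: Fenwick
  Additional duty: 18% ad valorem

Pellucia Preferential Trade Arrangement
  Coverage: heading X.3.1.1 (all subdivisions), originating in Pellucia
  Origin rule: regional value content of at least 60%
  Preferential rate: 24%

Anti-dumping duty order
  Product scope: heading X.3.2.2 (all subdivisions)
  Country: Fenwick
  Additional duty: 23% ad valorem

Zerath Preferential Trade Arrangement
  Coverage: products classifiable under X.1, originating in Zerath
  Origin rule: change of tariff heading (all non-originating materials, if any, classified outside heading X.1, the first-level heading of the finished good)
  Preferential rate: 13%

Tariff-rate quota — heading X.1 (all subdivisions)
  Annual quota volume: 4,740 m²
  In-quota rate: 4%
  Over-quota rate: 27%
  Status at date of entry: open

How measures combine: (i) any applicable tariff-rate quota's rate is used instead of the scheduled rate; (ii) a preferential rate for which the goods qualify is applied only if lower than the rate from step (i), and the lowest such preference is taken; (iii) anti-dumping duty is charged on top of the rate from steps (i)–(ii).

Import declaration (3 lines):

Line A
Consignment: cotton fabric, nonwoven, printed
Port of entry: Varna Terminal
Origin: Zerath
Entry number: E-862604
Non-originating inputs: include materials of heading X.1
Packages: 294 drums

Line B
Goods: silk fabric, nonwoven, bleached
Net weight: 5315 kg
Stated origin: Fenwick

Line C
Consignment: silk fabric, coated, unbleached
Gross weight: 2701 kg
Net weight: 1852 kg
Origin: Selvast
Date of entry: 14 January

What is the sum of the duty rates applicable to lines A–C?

65%

Line A: cotton → X.1; nonwoven → X.1.2; printed → X.1.2.1. Scheduled 16%. quota on X.1 open → in-quota 4%; Zerath agreement on X.1: CTH not met. → 4%.
Line B: silk → X.2; nonwoven → X.2.1; bleached → X.2.1.1. Scheduled 34%. No special measure applies. → 34%.
Line C: silk → X.2; coated → X.2.2; unbleached → X.2.2.2. Scheduled 24%. quota on X.2.2 exhausted → over-quota 27%. → 27%.
Sum: 4% + 34% + 27% = 65%.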